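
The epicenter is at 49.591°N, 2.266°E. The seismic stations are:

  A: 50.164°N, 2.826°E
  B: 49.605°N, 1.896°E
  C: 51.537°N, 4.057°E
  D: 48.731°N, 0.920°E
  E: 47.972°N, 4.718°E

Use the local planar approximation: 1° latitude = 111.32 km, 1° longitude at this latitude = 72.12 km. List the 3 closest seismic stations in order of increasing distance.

B, A, D

Distances from 49.591°N, 2.266°E:
A: √((0.573·111.32)² + (0.560·72.12)²) = √(4068.69972 + 1631.12592) = 75.497 km
B: √((0.014·111.32)² + (-0.370·72.12)²) = √(2.42886 + 712.05720) = 26.730 km
C: √((1.946·111.32)² + (1.791·72.12)²) = √(46928.00233 + 16684.09322) = 252.214 km
D: √((-0.860·111.32)² + (-1.346·72.12)²) = √(9165.22852 + 9423.26829) = 136.340 km
E: √((-1.619·111.32)² + (2.452·72.12)²) = √(32481.80037 + 31271.76313) = 252.495 km
Sorted: B (26.730 km) < A (75.497 km) < D (136.340 km) < C (252.214 km) < E (252.495 km)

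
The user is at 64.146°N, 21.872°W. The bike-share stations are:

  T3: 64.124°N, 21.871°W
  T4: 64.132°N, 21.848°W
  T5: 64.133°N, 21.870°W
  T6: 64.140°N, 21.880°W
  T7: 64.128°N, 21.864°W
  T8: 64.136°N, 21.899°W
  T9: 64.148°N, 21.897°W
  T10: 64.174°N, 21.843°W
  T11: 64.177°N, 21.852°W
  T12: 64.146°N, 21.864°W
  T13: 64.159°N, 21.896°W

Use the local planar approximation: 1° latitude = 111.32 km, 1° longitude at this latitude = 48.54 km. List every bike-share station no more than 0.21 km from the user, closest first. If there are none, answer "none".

none

Distances from 64.146°N, 21.872°W:
T3: √((-0.022·111.32)² + (0.001·48.54)²) = √(5.99780 + 0.00236) = 2.450 km
T4: √((-0.014·111.32)² + (0.024·48.54)²) = √(2.42886 + 1.35713) = 1.946 km
T5: √((-0.013·111.32)² + (0.002·48.54)²) = √(2.09427 + 0.00942) = 1.450 km
T6: √((-0.006·111.32)² + (-0.008·48.54)²) = √(0.44612 + 0.15079) = 0.773 km
T7: √((-0.018·111.32)² + (0.008·48.54)²) = √(4.01505 + 0.15079) = 2.041 km
T8: √((-0.010·111.32)² + (-0.027·48.54)²) = √(1.23921 + 1.71762) = 1.720 km
T9: √((0.002·111.32)² + (-0.025·48.54)²) = √(0.04957 + 1.47258) = 1.234 km
T10: √((0.028·111.32)² + (0.029·48.54)²) = √(9.71544 + 1.98151) = 3.420 km
T11: √((0.031·111.32)² + (0.020·48.54)²) = √(11.90885 + 0.94245) = 3.585 km
T12: √((0.000·111.32)² + (0.008·48.54)²) = √(0.00000 + 0.15079) = 0.388 km
T13: √((0.013·111.32)² + (-0.024·48.54)²) = √(2.09427 + 1.35713) = 1.858 km
Threshold 0.21 km: none within range.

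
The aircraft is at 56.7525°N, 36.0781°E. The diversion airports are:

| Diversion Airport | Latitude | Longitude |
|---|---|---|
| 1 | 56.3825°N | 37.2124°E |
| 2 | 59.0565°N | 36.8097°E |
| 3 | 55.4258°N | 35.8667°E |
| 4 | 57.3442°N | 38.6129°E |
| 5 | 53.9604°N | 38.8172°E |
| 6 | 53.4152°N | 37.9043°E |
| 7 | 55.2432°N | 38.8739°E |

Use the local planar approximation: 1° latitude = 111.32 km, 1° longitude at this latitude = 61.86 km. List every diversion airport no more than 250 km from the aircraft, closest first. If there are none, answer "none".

Distances from 56.7525°N, 36.0781°E:
1: √((-0.3700·111.32)² + (1.1343·61.86)²) = √(1696.484295 + 4923.519876) = 81.3634 km
2: √((2.3040·111.32)² + (0.7316·61.86)²) = √(65782.646990 + 2048.175774) = 260.4435 km
3: √((-1.3267·111.32)² + (-0.2114·61.86)²) = √(21811.817416 + 171.013264) = 148.2661 km
4: √((0.5917·111.32)² + (2.5348·61.86)²) = √(4338.599220 + 24587.095508) = 170.0756 km
5: √((-2.7921·111.32)² + (2.7391·61.86)²) = √(96606.941430 + 28710.159627) = 354.0016 km
6: √((-3.3373·111.32)² + (1.8262·61.86)²) = √(138018.369416 + 12761.934410) = 388.3044 km
7: √((-1.5093·111.32)² + (2.7958·61.86)²) = √(28229.132969 + 29911.075732) = 241.1228 km
Threshold 250 km: 1 (81.3634 km), 3 (148.2661 km), 4 (170.0756 km), 7 (241.1228 km) are within range.

1, 3, 4, 7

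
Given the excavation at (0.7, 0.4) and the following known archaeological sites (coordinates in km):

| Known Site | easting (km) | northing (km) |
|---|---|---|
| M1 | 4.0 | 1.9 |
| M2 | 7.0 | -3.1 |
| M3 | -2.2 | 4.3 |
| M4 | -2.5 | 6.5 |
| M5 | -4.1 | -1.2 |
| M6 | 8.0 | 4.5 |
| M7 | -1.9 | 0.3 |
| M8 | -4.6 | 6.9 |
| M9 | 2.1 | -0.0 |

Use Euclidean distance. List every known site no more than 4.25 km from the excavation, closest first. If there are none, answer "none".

Distances from (0.7, 0.4):
M1: 3.62 km
M2: 7.21 km
M3: 4.86 km
M4: 6.89 km
M5: 5.06 km
M6: 8.37 km
M7: 2.60 km
M8: 8.39 km
M9: 1.46 km
Threshold 4.25 km: M9 (1.46 km), M7 (2.60 km), M1 (3.62 km) are within range.

M9, M7, M1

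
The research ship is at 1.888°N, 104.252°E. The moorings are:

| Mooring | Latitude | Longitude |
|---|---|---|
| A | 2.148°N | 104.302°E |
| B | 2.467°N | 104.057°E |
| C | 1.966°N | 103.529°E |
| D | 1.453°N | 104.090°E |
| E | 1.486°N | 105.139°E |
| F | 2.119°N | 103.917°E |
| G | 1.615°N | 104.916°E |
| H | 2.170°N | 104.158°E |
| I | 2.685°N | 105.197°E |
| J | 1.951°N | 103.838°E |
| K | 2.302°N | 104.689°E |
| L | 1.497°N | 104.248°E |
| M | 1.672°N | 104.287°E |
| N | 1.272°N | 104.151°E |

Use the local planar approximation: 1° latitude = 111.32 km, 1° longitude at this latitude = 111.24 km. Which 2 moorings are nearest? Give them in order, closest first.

Distances from 1.888°N, 104.252°E:
A: √((0.260·111.32)² + (0.050·111.24)²) = √(837.70883 + 30.93584) = 29.473 km
B: √((0.579·111.32)² + (-0.195·111.24)²) = √(4154.35421 + 470.53419) = 68.007 km
C: √((0.078·111.32)² + (-0.723·111.24)²) = √(75.39379 + 6468.42512) = 80.894 km
D: √((-0.435·111.32)² + (-0.162·111.24)²) = √(2344.90315 + 324.75212) = 51.669 km
E: √((-0.402·111.32)² + (0.887·111.24)²) = √(2002.61978 + 9735.74522) = 108.344 km
F: √((0.231·111.32)² + (-0.335·111.24)²) = √(661.25711 + 1388.71004) = 45.277 km
G: √((-0.273·111.32)² + (0.664·111.24)²) = √(923.57398 + 5455.79595) = 79.871 km
H: √((0.282·111.32)² + (-0.094·111.24)²) = √(985.47273 + 109.33965) = 33.088 km
I: √((0.797·111.32)² + (0.945·111.24)²) = √(7871.60038 + 11050.59284) = 137.558 km
J: √((0.063·111.32)² + (-0.414·111.24)²) = √(49.18441 + 2120.91197) = 46.584 km
K: √((0.414·111.32)² + (0.437·111.24)²) = √(2123.96364 + 2363.11488) = 66.986 km
L: √((-0.391·111.32)² + (-0.004·111.24)²) = √(1894.52312 + 0.19799) = 43.528 km
M: √((-0.216·111.32)² + (0.035·111.24)²) = √(578.16780 + 15.15856) = 24.358 km
N: √((-0.616·111.32)² + (-0.101·111.24)²) = √(4702.27279 + 126.23062) = 69.487 km
Sorted: M (24.358 km) < A (29.473 km) < H (33.088 km) < L (43.528 km) < …

M, A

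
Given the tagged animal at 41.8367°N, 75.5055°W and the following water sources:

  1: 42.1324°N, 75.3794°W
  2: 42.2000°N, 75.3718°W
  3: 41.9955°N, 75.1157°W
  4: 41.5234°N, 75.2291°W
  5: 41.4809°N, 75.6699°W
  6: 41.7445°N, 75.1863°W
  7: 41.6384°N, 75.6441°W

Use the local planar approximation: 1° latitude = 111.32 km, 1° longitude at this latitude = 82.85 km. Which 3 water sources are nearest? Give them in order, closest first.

Distances from 41.8367°N, 75.5055°W:
1: 34.5355 km
2: 41.9321 km
3: 36.8166 km
4: 41.7226 km
5: 41.8842 km
6: 28.3676 km
7: 24.8828 km
Sorted: 7 (24.8828 km) < 6 (28.3676 km) < 1 (34.5355 km) < 3 (36.8166 km) < 4 (41.7226 km) < …

7, 6, 1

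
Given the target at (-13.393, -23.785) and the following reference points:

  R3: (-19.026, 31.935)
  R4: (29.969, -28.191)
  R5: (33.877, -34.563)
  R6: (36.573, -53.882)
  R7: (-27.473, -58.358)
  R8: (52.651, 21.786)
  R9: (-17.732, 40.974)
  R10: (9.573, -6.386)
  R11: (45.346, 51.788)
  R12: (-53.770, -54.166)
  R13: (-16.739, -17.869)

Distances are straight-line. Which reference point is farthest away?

R11

Distances from (-13.393, -23.785):
R3: √((-5.633)² + (55.720)²) = √(31.73069 + 3104.71840) = 56.004
R4: √((43.362)² + (-4.406)²) = √(1880.26304 + 19.41284) = 43.585
R5: √((47.270)² + (-10.778)²) = √(2234.45290 + 116.16528) = 48.483
R6: √((49.966)² + (-30.097)²) = √(2496.60116 + 905.82941) = 58.330
R7: √((-14.080)² + (-34.573)²) = √(198.24640 + 1195.29233) = 37.330
R8: √((66.044)² + (45.571)²) = √(4361.80994 + 2076.71604) = 80.240
R9: √((-4.339)² + (64.759)²) = √(18.82692 + 4193.72808) = 64.904
R10: √((22.966)² + (17.399)²) = √(527.43716 + 302.72520) = 28.813
R11: √((58.739)² + (75.573)²) = √(3450.27012 + 5711.27833) = 95.716
R12: √((-40.377)² + (-30.381)²) = √(1630.30213 + 923.00516) = 50.530
R13: √((-3.346)² + (5.916)²) = √(11.19572 + 34.99906) = 6.797
Maximum: R11 at 95.716.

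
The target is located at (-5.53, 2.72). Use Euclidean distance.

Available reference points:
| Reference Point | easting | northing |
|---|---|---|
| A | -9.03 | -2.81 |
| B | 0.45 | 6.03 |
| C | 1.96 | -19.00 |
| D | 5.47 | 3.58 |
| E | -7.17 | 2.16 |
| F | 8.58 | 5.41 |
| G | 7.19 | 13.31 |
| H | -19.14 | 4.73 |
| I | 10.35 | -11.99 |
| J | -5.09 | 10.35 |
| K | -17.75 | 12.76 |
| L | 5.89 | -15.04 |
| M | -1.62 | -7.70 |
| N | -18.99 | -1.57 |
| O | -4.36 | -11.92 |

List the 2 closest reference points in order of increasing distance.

Distances from (-5.53, 2.72):
A: √((-3.50)² + (-5.53)²) = √(12.2500 + 30.5809) = 6.54
B: √((5.98)² + (3.31)²) = √(35.7604 + 10.9561) = 6.83
C: √((7.49)² + (-21.72)²) = √(56.1001 + 471.7584) = 22.98
D: √((11.00)² + (0.86)²) = √(121.0000 + 0.7396) = 11.03
E: √((-1.64)² + (-0.56)²) = √(2.6896 + 0.3136) = 1.73
F: √((14.11)² + (2.69)²) = √(199.0921 + 7.2361) = 14.36
G: √((12.72)² + (10.59)²) = √(161.7984 + 112.1481) = 16.55
H: √((-13.61)² + (2.01)²) = √(185.2321 + 4.0401) = 13.76
I: √((15.88)² + (-14.71)²) = √(252.1744 + 216.3841) = 21.65
J: √((0.44)² + (7.63)²) = √(0.1936 + 58.2169) = 7.64
K: √((-12.22)² + (10.04)²) = √(149.3284 + 100.8016) = 15.82
L: √((11.42)² + (-17.76)²) = √(130.4164 + 315.4176) = 21.11
M: √((3.91)² + (-10.42)²) = √(15.2881 + 108.5764) = 11.13
N: √((-13.46)² + (-4.29)²) = √(181.1716 + 18.4041) = 14.13
O: √((1.17)² + (-14.64)²) = √(1.3689 + 214.3296) = 14.69
Sorted: E (1.73) < A (6.54) < B (6.83) < J (7.64) < …

E, A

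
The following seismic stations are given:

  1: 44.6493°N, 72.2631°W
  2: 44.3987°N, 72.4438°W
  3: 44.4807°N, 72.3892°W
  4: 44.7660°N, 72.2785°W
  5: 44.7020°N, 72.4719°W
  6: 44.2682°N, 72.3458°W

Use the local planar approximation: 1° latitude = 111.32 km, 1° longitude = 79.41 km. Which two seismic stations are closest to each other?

Pairwise distances:
2–3: √((0.0820·111.32)² + (0.0546·79.41)²) = √(83.324765 + 18.799040) = 10.1056 km
1–4: √((0.1167·111.32)² + (-0.0154·79.41)²) = √(168.767224 + 1.495519) = 13.0485 km
2–6: √((-0.1305·111.32)² + (0.0980·79.41)²) = √(211.041283 + 60.562326) = 16.4804 km
4–5: √((-0.0640·111.32)² + (-0.1934·79.41)²) = √(50.758215 + 235.864908) = 16.9299 km
1–5: √((0.0527·111.32)² + (-0.2088·79.41)²) = √(34.416573 + 274.923194) = 17.5881 km
1–3: √((-0.1686·111.32)² + (-0.1261·79.41)²) = √(352.258544 + 100.272205) = 21.2728 km
3–6: √((-0.2125·111.32)² + (0.0434·79.41)²) = √(559.582680 + 11.877632) = 23.9052 km
3–5: √((0.2213·111.32)² + (-0.0827·79.41)²) = √(606.888940 + 43.128208) = 25.4954 km
1–2: √((-0.2506·111.32)² + (-0.1807·79.41)²) = √(778.231004 + 205.904907) = 31.3709 km
3–4: √((0.2853·111.32)² + (0.1107·79.41)²) = √(1008.671938 + 77.276178) = 32.9537 km
2–5: √((0.3033·111.32)² + (-0.0281·79.41)²) = √(1139.964208 + 4.979240) = 33.8370 km
1–6: √((-0.3811·111.32)² + (-0.0827·79.41)²) = √(1799.800188 + 43.128208) = 42.9293 km
2–4: √((0.3673·111.32)² + (0.1653·79.41)²) = √(1671.815133 + 172.304293) = 42.9432 km
5–6: √((-0.4338·111.32)² + (0.1261·79.41)²) = √(2331.983594 + 100.272205) = 49.3179 km
4–6: √((-0.4978·111.32)² + (-0.0673·79.41)²) = √(3070.832865 + 28.561468) = 55.6722 km
Closest pair: 2–3 at 10.1056 km.

2 and 3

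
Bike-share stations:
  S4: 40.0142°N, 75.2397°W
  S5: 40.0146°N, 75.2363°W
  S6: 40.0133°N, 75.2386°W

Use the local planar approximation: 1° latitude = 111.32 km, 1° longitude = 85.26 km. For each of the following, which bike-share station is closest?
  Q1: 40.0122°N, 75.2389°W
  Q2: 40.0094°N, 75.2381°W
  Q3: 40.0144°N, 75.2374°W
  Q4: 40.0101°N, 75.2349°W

Q1→S6; Q2→S6; Q3→S5; Q4→S6

Q1 at 40.0122°N, 75.2389°W:
  S4: 0.2329 km
  S5: 0.3472 km
  S6: 0.1251 km
  → nearest: S6 (0.1251 km)
Q2 at 40.0094°N, 75.2381°W:
  S4: 0.5515 km
  S5: 0.5989 km
  S6: 0.4362 km
  → nearest: S6 (0.4362 km)
Q3 at 40.0144°N, 75.2374°W:
  S4: 0.1974 km
  S5: 0.0964 km
  S6: 0.1596 km
  → nearest: S5 (0.0964 km)
Q4 at 40.0101°N, 75.2349°W:
  S4: 0.6130 km
  S5: 0.5150 km
  S6: 0.4758 km
  → nearest: S6 (0.4758 km)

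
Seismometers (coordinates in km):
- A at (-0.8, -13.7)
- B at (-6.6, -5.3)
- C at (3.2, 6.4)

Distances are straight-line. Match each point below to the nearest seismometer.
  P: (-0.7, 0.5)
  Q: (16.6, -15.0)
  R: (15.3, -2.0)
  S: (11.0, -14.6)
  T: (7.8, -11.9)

P at (-0.7, 0.5):
  A: 14.20 km
  B: 8.27 km
  C: 7.07 km
  → nearest: C (7.07 km)
Q at (16.6, -15.0):
  A: 17.45 km
  B: 25.15 km
  C: 25.25 km
  → nearest: A (17.45 km)
R at (15.3, -2.0):
  A: 19.90 km
  B: 22.15 km
  C: 14.73 km
  → nearest: C (14.73 km)
S at (11.0, -14.6):
  A: 11.83 km
  B: 19.91 km
  C: 22.40 km
  → nearest: A (11.83 km)
T at (7.8, -11.9):
  A: 8.79 km
  B: 15.84 km
  C: 18.87 km
  → nearest: A (8.79 km)

P→C; Q→A; R→C; S→A; T→A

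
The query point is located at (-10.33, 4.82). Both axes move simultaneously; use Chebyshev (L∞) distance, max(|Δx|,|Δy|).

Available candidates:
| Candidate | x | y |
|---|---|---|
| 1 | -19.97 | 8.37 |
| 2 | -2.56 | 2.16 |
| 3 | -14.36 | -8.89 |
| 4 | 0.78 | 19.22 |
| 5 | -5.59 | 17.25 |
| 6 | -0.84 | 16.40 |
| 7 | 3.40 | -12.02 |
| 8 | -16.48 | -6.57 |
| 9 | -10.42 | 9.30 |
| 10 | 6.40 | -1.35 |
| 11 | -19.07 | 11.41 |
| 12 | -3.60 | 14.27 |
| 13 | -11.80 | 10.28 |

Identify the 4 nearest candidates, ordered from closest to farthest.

Distances from (-10.33, 4.82):
1: 9.64
2: 7.77
3: 13.71
4: 14.40
5: 12.43
6: 11.58
7: 16.84
8: 11.39
9: 4.48
10: 16.73
11: 8.74
12: 9.45
13: 5.46
Sorted: 9 (4.48) < 13 (5.46) < 2 (7.77) < 11 (8.74) < 12 (9.45) < 1 (9.64) < …

9, 13, 2, 11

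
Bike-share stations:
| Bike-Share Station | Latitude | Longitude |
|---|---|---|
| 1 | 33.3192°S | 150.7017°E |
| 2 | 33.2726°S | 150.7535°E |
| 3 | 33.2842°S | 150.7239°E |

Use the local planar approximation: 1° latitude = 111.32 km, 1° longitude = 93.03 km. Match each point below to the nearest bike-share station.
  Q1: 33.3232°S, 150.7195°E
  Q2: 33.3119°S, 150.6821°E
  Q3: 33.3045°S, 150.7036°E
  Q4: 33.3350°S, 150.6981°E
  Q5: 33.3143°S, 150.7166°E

Q1→1; Q2→1; Q3→1; Q4→1; Q5→1

Q1 at 33.3232°S, 150.7195°E:
  1: 1.7148 km
  2: 6.4601 km
  3: 4.3607 km
  → nearest: 1 (1.7148 km)
Q2 at 33.3119°S, 150.6821°E:
  1: 1.9963 km
  2: 7.9536 km
  3: 4.9629 km
  → nearest: 1 (1.9963 km)
Q3 at 33.3045°S, 150.7036°E:
  1: 1.6459 km
  2: 5.8447 km
  3: 2.9450 km
  → nearest: 1 (1.6459 km)
Q4 at 33.3350°S, 150.6981°E:
  1: 1.7905 km
  2: 8.6495 km
  3: 6.1433 km
  → nearest: 1 (1.7905 km)
Q5 at 33.3143°S, 150.7166°E:
  1: 1.4896 km
  2: 5.7735 km
  3: 3.4189 km
  → nearest: 1 (1.4896 km)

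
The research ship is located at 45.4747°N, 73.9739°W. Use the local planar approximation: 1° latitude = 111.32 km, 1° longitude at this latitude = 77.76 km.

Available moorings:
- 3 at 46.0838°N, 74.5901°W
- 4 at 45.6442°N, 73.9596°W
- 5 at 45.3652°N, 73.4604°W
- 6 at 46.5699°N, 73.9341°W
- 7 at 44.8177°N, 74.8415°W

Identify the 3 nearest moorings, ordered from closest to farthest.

4, 5, 3

Distances from 45.4747°N, 73.9739°W:
3: √((0.6091·111.32)² + (-0.6162·77.76)²) = √(4597.519652 + 2295.915456) = 83.0267 km
4: √((0.1695·111.32)² + (0.0143·77.76)²) = √(356.029349 + 1.236473) = 18.9015 km
5: √((-0.1095·111.32)² + (0.5135·77.76)²) = √(148.584885 + 1594.385734) = 41.7489 km
6: √((1.0952·111.32)² + (0.0398·77.76)²) = √(14863.916795 + 9.578084) = 121.9569 km
7: √((-0.6570·111.32)² + (-0.8676·77.76)²) = √(5349.055875 + 4551.469015) = 99.5014 km
Sorted: 4 (18.9015 km) < 5 (41.7489 km) < 3 (83.0267 km) < 7 (99.5014 km) < 6 (121.9569 km)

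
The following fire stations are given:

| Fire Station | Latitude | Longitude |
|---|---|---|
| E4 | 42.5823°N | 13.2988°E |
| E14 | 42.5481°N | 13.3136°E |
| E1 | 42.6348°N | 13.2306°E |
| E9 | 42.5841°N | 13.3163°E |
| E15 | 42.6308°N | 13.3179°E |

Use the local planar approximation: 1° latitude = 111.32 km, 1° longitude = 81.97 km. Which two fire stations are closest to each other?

Pairwise distances:
E4–E14: √((-0.0342·111.32)² + (0.0148·81.97)²) = √(14.494345 + 1.471747) = 3.9958 km
E4–E1: √((0.0525·111.32)² + (-0.0682·81.97)²) = √(34.155842 + 31.252058) = 8.0875 km
E4–E9: √((0.0018·111.32)² + (0.0175·81.97)²) = √(0.040151 + 2.057719) = 1.4484 km
E4–E15: √((0.0485·111.32)² + (0.0191·81.97)²) = √(29.149417 + 2.451188) = 5.6214 km
E14–E1: √((0.0867·111.32)² + (-0.0830·81.97)²) = √(93.150371 + 46.287748) = 11.8084 km
E14–E9: √((0.0360·111.32)² + (0.0027·81.97)²) = √(16.060217 + 0.048982) = 4.0136 km
E14–E15: √((0.0827·111.32)² + (0.0043·81.97)²) = √(84.753456 + 0.124236) = 9.2129 km
E1–E9: √((-0.0507·111.32)² + (0.0857·81.97)²) = √(31.853878 + 49.348222) = 9.0112 km
E1–E15: √((-0.0040·111.32)² + (0.0873·81.97)²) = √(0.198274 + 51.208064) = 7.1698 km
E9–E15: √((0.0467·111.32)² + (0.0016·81.97)²) = √(27.025899 + 0.017201) = 5.2003 km
Closest pair: E4–E9 at 1.4484 km.

E4 and E9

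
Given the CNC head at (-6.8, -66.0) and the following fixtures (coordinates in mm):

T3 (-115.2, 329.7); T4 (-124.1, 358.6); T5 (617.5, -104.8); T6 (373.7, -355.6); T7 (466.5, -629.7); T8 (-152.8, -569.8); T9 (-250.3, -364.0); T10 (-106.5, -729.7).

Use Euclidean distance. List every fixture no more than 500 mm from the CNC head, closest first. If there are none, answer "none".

T9, T3, T4, T6

Distances from (-6.8, -66.0):
T3: 410.3 mm
T4: 440.5 mm
T5: 625.5 mm
T6: 478.2 mm
T7: 736.1 mm
T8: 524.5 mm
T9: 384.8 mm
T10: 671.1 mm
Threshold 500 mm: T9 (384.8 mm), T3 (410.3 mm), T4 (440.5 mm), T6 (478.2 mm) are within range.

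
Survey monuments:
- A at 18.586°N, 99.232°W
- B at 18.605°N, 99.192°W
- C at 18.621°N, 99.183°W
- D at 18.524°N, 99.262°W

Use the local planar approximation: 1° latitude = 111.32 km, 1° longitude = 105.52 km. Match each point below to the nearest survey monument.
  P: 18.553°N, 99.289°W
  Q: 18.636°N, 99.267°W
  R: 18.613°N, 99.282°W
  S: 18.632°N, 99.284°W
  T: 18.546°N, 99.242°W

P→D; Q→A; R→A; S→A; T→D

P at 18.553°N, 99.289°W:
  A: √((0.033·111.32)² + (0.057·105.52)²) = √(13.49504 + 36.17589) = 7.048 km
  B: √((0.052·111.32)² + (0.097·105.52)²) = √(33.50835 + 104.76423) = 11.759 km
  C: √((0.068·111.32)² + (0.106·105.52)²) = √(57.30127 + 125.10691) = 13.506 km
  D: √((-0.029·111.32)² + (0.027·105.52)²) = √(10.42179 + 8.11703) = 4.306 km
  → nearest: D (4.306 km)
Q at 18.636°N, 99.267°W:
  A: √((-0.050·111.32)² + (0.035·105.52)²) = √(30.98036 + 13.63973) = 6.680 km
  B: √((-0.031·111.32)² + (0.075·105.52)²) = √(11.90885 + 62.63140) = 8.634 km
  C: √((-0.015·111.32)² + (0.084·105.52)²) = √(2.78823 + 78.56482) = 9.020 km
  D: √((-0.112·111.32)² + (0.005·105.52)²) = √(155.44703 + 0.27836) = 12.479 km
  → nearest: A (6.680 km)
R at 18.613°N, 99.282°W:
  A: √((-0.027·111.32)² + (0.050·105.52)²) = √(9.03387 + 27.83618) = 6.072 km
  B: √((-0.008·111.32)² + (0.090·105.52)²) = √(0.79310 + 90.18921) = 9.538 km
  C: √((0.008·111.32)² + (0.099·105.52)²) = √(0.79310 + 109.12894) = 10.484 km
  D: √((-0.089·111.32)² + (0.020·105.52)²) = √(98.15816 + 4.45379) = 10.130 km
  → nearest: A (6.072 km)
S at 18.632°N, 99.284°W:
  A: √((-0.046·111.32)² + (0.052·105.52)²) = √(26.22177 + 30.10761) = 7.505 km
  B: √((-0.027·111.32)² + (0.092·105.52)²) = √(9.03387 + 94.24216) = 10.162 km
  C: √((-0.011·111.32)² + (0.101·105.52)²) = √(1.49945 + 113.58273) = 10.728 km
  D: √((-0.108·111.32)² + (0.022·105.52)²) = √(144.54195 + 5.38908) = 12.245 km
  → nearest: A (7.505 km)
T at 18.546°N, 99.242°W:
  A: √((0.040·111.32)² + (0.010·105.52)²) = √(19.82743 + 1.11345) = 4.576 km
  B: √((0.059·111.32)² + (0.050·105.52)²) = √(43.13705 + 27.83618) = 8.425 km
  C: √((0.075·111.32)² + (0.059·105.52)²) = √(69.70580 + 38.75909) = 10.415 km
  D: √((-0.022·111.32)² + (-0.020·105.52)²) = √(5.99780 + 4.45379) = 3.233 km
  → nearest: D (3.233 km)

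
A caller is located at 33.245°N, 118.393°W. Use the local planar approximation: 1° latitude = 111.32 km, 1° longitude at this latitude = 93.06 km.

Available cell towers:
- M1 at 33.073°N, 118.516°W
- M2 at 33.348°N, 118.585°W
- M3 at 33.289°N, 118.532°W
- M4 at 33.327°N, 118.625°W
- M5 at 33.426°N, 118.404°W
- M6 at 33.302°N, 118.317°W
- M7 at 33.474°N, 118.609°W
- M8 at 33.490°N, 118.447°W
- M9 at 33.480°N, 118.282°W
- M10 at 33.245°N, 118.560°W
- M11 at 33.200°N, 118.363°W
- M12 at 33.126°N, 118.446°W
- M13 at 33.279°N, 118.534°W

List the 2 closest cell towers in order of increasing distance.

M11, M6

Distances from 33.245°N, 118.393°W:
M1: √((-0.172·111.32)² + (-0.123·93.06)²) = √(366.60914 + 131.01962) = 22.308 km
M2: √((0.103·111.32)² + (-0.192·93.06)²) = √(131.46824 + 319.24827) = 21.230 km
M3: √((0.044·111.32)² + (-0.139·93.06)²) = √(23.99119 + 167.32302) = 13.832 km
M4: √((0.082·111.32)² + (-0.232·93.06)²) = √(83.32477 + 466.12465) = 23.440 km
M5: √((0.181·111.32)² + (-0.011·93.06)²) = √(405.97898 + 1.04788) = 20.175 km
M6: √((0.057·111.32)² + (0.076·93.06)²) = √(40.26207 + 50.02110) = 9.502 km
M7: √((0.229·111.32)² + (-0.216·93.06)²) = √(649.85634 + 404.04859) = 32.464 km
M8: √((0.245·111.32)² + (-0.054·93.06)²) = √(743.83835 + 25.25304) = 27.732 km
M9: √((0.235·111.32)² + (0.111·93.06)²) = √(684.35606 + 106.70188) = 28.126 km
M10: √((0.000·111.32)² + (-0.167·93.06)²) = √(0.00000 + 241.52330) = 15.541 km
M11: √((-0.045·111.32)² + (0.030·93.06)²) = √(25.09409 + 7.79415) = 5.735 km
M12: √((-0.119·111.32)² + (-0.053·93.06)²) = √(175.48513 + 24.32640) = 14.135 km
M13: √((0.034·111.32)² + (-0.141·93.06)²) = √(14.32532 + 172.17271) = 13.656 km
Sorted: M11 (5.735 km) < M6 (9.502 km) < M13 (13.656 km) < M3 (13.832 km) < …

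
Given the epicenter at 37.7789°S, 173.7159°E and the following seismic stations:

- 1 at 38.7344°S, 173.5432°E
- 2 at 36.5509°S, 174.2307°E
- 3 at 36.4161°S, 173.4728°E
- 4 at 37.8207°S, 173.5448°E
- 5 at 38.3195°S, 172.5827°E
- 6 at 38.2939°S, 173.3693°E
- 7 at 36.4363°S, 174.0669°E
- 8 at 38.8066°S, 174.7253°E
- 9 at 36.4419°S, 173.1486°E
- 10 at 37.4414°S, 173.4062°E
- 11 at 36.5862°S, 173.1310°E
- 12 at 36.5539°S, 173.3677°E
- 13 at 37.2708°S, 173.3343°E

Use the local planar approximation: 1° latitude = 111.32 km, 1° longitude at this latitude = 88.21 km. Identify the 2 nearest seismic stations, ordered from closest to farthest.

4, 10

Distances from 37.7789°S, 173.7159°E:
1: 107.4516 km
2: 144.0461 km
3: 153.2150 km
4: 15.7938 km
5: 116.6769 km
6: 64.9727 km
7: 152.6316 km
8: 144.9695 km
9: 157.0222 km
10: 46.4527 km
11: 142.4436 km
12: 139.7832 km
13: 65.8201 km
Sorted: 4 (15.7938 km) < 10 (46.4527 km) < 6 (64.9727 km) < 13 (65.8201 km) < …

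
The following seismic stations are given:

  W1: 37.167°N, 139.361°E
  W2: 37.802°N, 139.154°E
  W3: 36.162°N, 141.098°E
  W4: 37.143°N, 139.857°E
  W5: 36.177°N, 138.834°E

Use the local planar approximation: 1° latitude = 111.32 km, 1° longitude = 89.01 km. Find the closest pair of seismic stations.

Pairwise distances:
W1–W4: 44.230 km
W1–W2: 73.050 km
W2–W4: 96.422 km
W1–W5: 119.774 km
W4–W5: 140.909 km
W3–W4: 155.330 km
W2–W5: 183.124 km
W1–W3: 190.842 km
W3–W5: 201.526 km
W2–W3: 251.538 km
Closest pair: W1–W4 at 44.230 km.

W1 and W4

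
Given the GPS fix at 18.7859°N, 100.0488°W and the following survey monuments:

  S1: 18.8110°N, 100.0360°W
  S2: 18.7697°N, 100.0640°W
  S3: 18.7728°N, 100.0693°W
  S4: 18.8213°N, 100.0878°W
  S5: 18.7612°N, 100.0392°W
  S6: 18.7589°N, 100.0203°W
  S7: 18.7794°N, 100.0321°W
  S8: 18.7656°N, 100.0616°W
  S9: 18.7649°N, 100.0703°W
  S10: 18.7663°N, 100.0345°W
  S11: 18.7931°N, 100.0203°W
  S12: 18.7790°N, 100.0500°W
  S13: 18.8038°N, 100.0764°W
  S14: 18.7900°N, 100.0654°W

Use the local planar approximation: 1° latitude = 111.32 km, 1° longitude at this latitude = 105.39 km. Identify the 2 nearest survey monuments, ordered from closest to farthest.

S12, S14

Distances from 18.7859°N, 100.0488°W:
S1: √((0.0251·111.32)² + (0.0128·105.39)²) = √(7.807174 + 1.819779) = 3.1027 km
S2: √((-0.0162·111.32)² + (-0.0152·105.39)²) = √(3.252194 + 2.566173) = 2.4121 km
S3: √((-0.0131·111.32)² + (-0.0205·105.39)²) = √(2.126616 + 4.667739) = 2.6066 km
S4: √((0.0354·111.32)² + (-0.0390·105.39)²) = √(15.529337 + 16.893826) = 5.6941 km
S5: √((-0.0247·111.32)² + (0.0096·105.39)²) = √(7.560322 + 1.023626) = 2.9298 km
S6: √((-0.0270·111.32)² + (0.0285·105.39)²) = √(9.033872 + 9.021703) = 4.2492 km
S7: √((-0.0065·111.32)² + (0.0167·105.39)²) = √(0.523568 + 3.097646) = 1.9029 km
S8: √((-0.0203·111.32)² + (-0.0128·105.39)²) = √(5.106678 + 1.819779) = 2.6318 km
S9: √((-0.0210·111.32)² + (-0.0215·105.39)²) = √(5.464935 + 5.134235) = 3.2556 km
S10: √((-0.0196·111.32)² + (0.0143·105.39)²) = √(4.760565 + 2.271281) = 2.6518 km
S11: √((0.0072·111.32)² + (0.0285·105.39)²) = √(0.642409 + 9.021703) = 3.1087 km
S12: √((-0.0069·111.32)² + (-0.0012·105.39)²) = √(0.589990 + 0.015994) = 0.7784 km
S13: √((0.0179·111.32)² + (-0.0276·105.39)²) = √(3.970566 + 8.460908) = 3.5258 km
S14: √((0.0041·111.32)² + (-0.0166·105.39)²) = √(0.208312 + 3.060659) = 1.8080 km
Sorted: S12 (0.7784 km) < S14 (1.8080 km) < S7 (1.9029 km) < S2 (2.4121 km) < …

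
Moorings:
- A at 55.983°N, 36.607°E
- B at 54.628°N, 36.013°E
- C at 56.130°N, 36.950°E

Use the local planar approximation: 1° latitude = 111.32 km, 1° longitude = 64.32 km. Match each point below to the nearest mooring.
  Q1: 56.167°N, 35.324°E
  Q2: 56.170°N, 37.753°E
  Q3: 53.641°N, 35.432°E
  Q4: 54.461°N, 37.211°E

Q1 at 56.167°N, 35.324°E:
  A: √((-0.184·111.32)² + (1.283·64.32)²) = √(419.54837 + 6809.97291) = 85.027 km
  B: √((-1.539·111.32)² + (0.689·64.32)²) = √(29351.04951 + 1963.95040) = 176.960 km
  C: √((-0.037·111.32)² + (1.626·64.32)²) = √(16.96484 + 10937.87999) = 104.665 km
  → nearest: A (85.027 km)
Q2 at 56.170°N, 37.753°E:
  A: √((-0.187·111.32)² + (-1.146·64.32)²) = √(433.34083 + 5433.27024) = 76.594 km
  B: √((-1.542·111.32)² + (-1.740·64.32)²) = √(29465.59008 + 12525.37012) = 204.917 km
  C: √((-0.040·111.32)² + (-0.803·64.32)²) = √(19.82743 + 2667.61507) = 51.841 km
  → nearest: C (51.841 km)
Q3 at 53.641°N, 35.432°E:
  A: √((2.342·111.32)² + (1.175·64.32)²) = √(67970.45495 + 5711.73178) = 271.445 km
  B: √((0.987·111.32)² + (0.581·64.32)²) = √(12072.04097 + 1396.51092) = 116.054 km
  C: √((2.489·111.32)² + (1.518·64.32)²) = √(76770.82162 + 9533.13218) = 293.775 km
  → nearest: B (116.054 km)
Q4 at 54.461°N, 37.211°E:
  A: √((1.522·111.32)² + (-0.604·64.32)²) = √(28706.19960 + 1509.26656) = 173.826 km
  B: √((0.167·111.32)² + (-1.198·64.32)²) = √(345.60446 + 5937.52850) = 79.266 km
  C: √((1.669·111.32)² + (-0.261·64.32)²) = √(34519.06858 + 281.82083) = 186.550 km
  → nearest: B (79.266 km)

Q1→A; Q2→C; Q3→B; Q4→B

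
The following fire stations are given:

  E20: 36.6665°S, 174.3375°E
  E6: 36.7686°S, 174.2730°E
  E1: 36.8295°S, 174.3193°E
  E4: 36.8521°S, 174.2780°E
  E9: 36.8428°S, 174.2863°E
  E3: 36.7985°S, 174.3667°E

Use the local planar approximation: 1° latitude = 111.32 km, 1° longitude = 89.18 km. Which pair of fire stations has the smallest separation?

Pairwise distances:
E20–E6: 12.7384 km
E20–E1: 18.2176 km
E20–E4: 21.3315 km
E20–E9: 20.1499 km
E20–E3: 14.9232 km
E6–E1: 7.9378 km
E6–E4: 9.3059 km
E6–E9: 8.3447 km
E6–E3: 8.9947 km
E1–E4: 4.4604 km
E1–E9: 3.2944 km
E1–E3: 5.4569 km
E4–E9: 1.2727 km
E4–E3: 9.9083 km
E9–E3: 8.7023 km
Closest pair: E4–E9 at 1.2727 km.

E4 and E9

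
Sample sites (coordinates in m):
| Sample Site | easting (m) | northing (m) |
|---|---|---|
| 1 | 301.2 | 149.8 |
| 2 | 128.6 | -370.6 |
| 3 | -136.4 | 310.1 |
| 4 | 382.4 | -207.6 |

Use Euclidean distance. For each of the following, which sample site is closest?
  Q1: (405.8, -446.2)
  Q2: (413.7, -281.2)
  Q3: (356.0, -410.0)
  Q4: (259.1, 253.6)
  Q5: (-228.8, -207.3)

Q1→4; Q2→4; Q3→4; Q4→1; Q5→2

Q1 at (405.8, -446.2):
  1: 605.1 m
  2: 287.3 m
  3: 930.6 m
  4: 239.7 m
  → nearest: 4 (239.7 m)
Q2 at (413.7, -281.2):
  1: 445.4 m
  2: 298.8 m
  3: 807.6 m
  4: 80.0 m
  → nearest: 4 (80.0 m)
Q3 at (356.0, -410.0):
  1: 562.5 m
  2: 230.8 m
  3: 872.4 m
  4: 204.1 m
  → nearest: 4 (204.1 m)
Q4 at (259.1, 253.6):
  1: 112.0 m
  2: 637.7 m
  3: 399.5 m
  4: 477.4 m
  → nearest: 1 (112.0 m)
Q5 at (-228.8, -207.3):
  1: 639.1 m
  2: 392.9 m
  3: 525.6 m
  4: 611.2 m
  → nearest: 2 (392.9 m)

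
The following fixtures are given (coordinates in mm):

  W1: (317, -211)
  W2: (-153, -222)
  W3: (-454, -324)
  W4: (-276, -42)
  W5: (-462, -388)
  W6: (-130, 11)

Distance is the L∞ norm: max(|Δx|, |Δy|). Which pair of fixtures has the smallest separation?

W3 and W5

Pairwise distances:
W1–W2: 470 mm
W1–W3: 771 mm
W1–W4: 593 mm
W1–W5: 779 mm
W1–W6: 447 mm
W2–W3: 301 mm
W2–W4: 180 mm
W2–W5: 309 mm
W2–W6: 233 mm
W3–W4: 282 mm
W3–W5: 64 mm
W3–W6: 335 mm
W4–W5: 346 mm
W4–W6: 146 mm
W5–W6: 399 mm
Closest pair: W3–W5 at 64 mm.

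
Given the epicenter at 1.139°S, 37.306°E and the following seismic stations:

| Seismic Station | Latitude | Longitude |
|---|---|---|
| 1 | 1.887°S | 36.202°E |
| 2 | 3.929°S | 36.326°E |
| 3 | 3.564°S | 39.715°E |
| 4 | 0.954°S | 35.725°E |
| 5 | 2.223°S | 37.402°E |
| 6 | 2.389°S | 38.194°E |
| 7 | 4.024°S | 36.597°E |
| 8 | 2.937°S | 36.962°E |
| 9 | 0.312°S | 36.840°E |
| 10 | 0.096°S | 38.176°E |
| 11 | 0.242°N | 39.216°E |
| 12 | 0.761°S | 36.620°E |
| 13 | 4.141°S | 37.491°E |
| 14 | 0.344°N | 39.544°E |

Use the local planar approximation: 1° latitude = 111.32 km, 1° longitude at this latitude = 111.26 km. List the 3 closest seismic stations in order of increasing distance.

12, 9, 5

Distances from 1.139°S, 37.306°E:
1: √((-0.748·111.32)² + (-1.104·111.26)²) = √(6933.45324 + 15087.46439) = 148.394 km
2: √((-2.790·111.32)² + (-0.980·111.26)²) = √(96461.67566 + 11888.58761) = 329.166 km
3: √((-2.425·111.32)² + (2.409·111.26)²) = √(72873.54240 + 71837.58288) = 380.409 km
4: √((0.185·111.32)² + (-1.581·111.26)²) = √(424.12107 + 30941.53471) = 177.104 km
5: √((-1.084·111.32)² + (0.096·111.26)²) = √(14561.46128 + 114.08291) = 121.143 km
6: √((-1.250·111.32)² + (0.888·111.26)²) = √(19362.72250 + 9761.21869) = 170.657 km
7: √((-2.885·111.32)² + (-0.709·111.26)²) = √(103142.58943 + 6222.58133) = 330.704 km
8: √((-1.798·111.32)² + (-0.344·111.26)²) = √(40061.36752 + 1464.85621) = 203.780 km
9: √((0.827·111.32)² + (-0.466·111.26)²) = √(8475.34556 + 2688.12800) = 105.657 km
10: √((1.043·111.32)² + (0.870·111.26)²) = √(13480.77972 + 9369.50433) = 151.163 km
11: √((1.381·111.32)² + (1.910·111.26)²) = √(23633.81069 + 45159.05504) = 262.284 km
12: √((0.378·111.32)² + (-0.686·111.26)²) = √(1770.63887 + 5825.40793) = 87.155 km
13: √((-3.002·111.32)² + (0.185·111.26)²) = √(111678.03688 + 423.66401) = 334.816 km
14: √((1.483·111.32)² + (2.238·111.26)²) = √(27253.90247 + 62000.94024) = 298.755 km
Sorted: 12 (87.155 km) < 9 (105.657 km) < 5 (121.143 km) < 1 (148.394 km) < 10 (151.163 km) < …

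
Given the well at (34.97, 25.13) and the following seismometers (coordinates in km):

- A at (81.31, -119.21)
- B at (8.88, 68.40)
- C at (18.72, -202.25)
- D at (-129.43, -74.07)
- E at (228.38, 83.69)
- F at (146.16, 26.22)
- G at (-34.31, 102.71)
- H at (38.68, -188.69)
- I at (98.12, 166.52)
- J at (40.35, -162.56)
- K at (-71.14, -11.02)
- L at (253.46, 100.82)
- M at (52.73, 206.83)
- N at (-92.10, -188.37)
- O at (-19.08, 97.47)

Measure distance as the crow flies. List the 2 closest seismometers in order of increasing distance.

B, O

Distances from (34.97, 25.13):
A: 151.60 km
B: 50.53 km
C: 227.96 km
D: 192.01 km
E: 202.08 km
F: 111.20 km
G: 104.01 km
H: 213.85 km
I: 154.85 km
J: 187.77 km
K: 112.10 km
L: 231.23 km
M: 182.57 km
N: 248.45 km
O: 90.30 km
Sorted: B (50.53 km) < O (90.30 km) < G (104.01 km) < F (111.20 km) < …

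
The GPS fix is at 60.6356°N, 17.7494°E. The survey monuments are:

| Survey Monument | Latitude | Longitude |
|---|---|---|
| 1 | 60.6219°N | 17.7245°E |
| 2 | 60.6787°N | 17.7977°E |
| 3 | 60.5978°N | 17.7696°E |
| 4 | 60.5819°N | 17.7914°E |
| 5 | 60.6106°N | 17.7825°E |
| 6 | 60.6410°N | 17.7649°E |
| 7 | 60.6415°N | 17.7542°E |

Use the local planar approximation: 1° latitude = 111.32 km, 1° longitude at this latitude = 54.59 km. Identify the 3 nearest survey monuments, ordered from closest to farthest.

7, 6, 1

Distances from 60.6356°N, 17.7494°E:
1: 2.0429 km
2: 5.4747 km
3: 4.3500 km
4: 6.4025 km
5: 3.3181 km
6: 1.0379 km
7: 0.7071 km
Sorted: 7 (0.7071 km) < 6 (1.0379 km) < 1 (2.0429 km) < 5 (3.3181 km) < 3 (4.3500 km) < …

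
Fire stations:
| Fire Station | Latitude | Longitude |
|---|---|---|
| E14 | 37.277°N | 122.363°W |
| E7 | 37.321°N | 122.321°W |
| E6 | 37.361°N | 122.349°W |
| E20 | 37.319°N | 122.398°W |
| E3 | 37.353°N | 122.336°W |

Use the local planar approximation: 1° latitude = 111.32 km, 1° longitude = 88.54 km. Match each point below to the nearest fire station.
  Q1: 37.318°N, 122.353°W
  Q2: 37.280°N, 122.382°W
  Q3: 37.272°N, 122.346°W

Q1 at 37.318°N, 122.353°W:
  E14: √((-0.041·111.32)² + (-0.010·88.54)²) = √(20.83119 + 0.78393) = 4.649 km
  E7: √((0.003·111.32)² + (0.032·88.54)²) = √(0.11153 + 8.02748) = 2.853 km
  E6: √((0.043·111.32)² + (0.004·88.54)²) = √(22.91307 + 0.12543) = 4.800 km
  E20: √((0.001·111.32)² + (-0.045·88.54)²) = √(0.01239 + 15.87465) = 3.986 km
  E3: √((0.035·111.32)² + (0.017·88.54)²) = √(15.18037 + 2.26557) = 4.177 km
  → nearest: E7 (2.853 km)
Q2 at 37.280°N, 122.382°W:
  E14: √((-0.003·111.32)² + (0.019·88.54)²) = √(0.11153 + 2.83000) = 1.715 km
  E7: √((0.041·111.32)² + (0.061·88.54)²) = √(20.83119 + 29.17015) = 7.071 km
  E6: √((0.081·111.32)² + (0.033·88.54)²) = √(81.30485 + 8.53703) = 9.478 km
  E20: √((0.039·111.32)² + (-0.016·88.54)²) = √(18.84845 + 2.00687) = 4.567 km
  E3: √((0.073·111.32)² + (0.046·88.54)²) = √(66.03773 + 16.58803) = 9.090 km
  → nearest: E14 (1.715 km)
Q3 at 37.272°N, 122.346°W:
  E14: √((0.005·111.32)² + (-0.017·88.54)²) = √(0.30980 + 2.26557) = 1.605 km
  E7: √((0.049·111.32)² + (0.025·88.54)²) = √(29.75353 + 4.89958) = 5.887 km
  E6: √((0.089·111.32)² + (-0.003·88.54)²) = √(98.15816 + 0.07055) = 9.911 km
  E20: √((0.047·111.32)² + (-0.052·88.54)²) = √(27.37424 + 21.19755) = 6.969 km
  E3: √((0.081·111.32)² + (0.010·88.54)²) = √(81.30485 + 0.78393) = 9.060 km
  → nearest: E14 (1.605 km)

Q1→E7; Q2→E14; Q3→E14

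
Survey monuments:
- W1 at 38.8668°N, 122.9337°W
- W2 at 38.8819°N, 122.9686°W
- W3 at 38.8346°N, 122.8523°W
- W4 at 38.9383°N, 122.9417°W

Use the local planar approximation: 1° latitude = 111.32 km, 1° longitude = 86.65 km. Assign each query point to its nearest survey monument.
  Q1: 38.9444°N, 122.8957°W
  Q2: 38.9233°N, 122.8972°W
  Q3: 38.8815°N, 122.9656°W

Q1→W4; Q2→W4; Q3→W2

Q1 at 38.9444°N, 122.8957°W:
  W1: √((-0.0776·111.32)² + (-0.0380·86.65)²) = √(74.622507 + 10.841873) = 9.2447 km
  W2: √((-0.0625·111.32)² + (-0.0729·86.65)²) = √(48.406806 + 39.901773) = 9.3973 km
  W3: √((-0.1098·111.32)² + (0.0434·86.65)²) = √(149.400164 + 14.142188) = 12.7884 km
  W4: √((-0.0061·111.32)² + (-0.0460·86.65)²) = √(0.461112 + 15.887399) = 4.0433 km
  → nearest: W4 (4.0433 km)
Q2 at 38.9233°N, 122.8972°W:
  W1: √((-0.0565·111.32)² + (-0.0365·86.65)²) = √(39.558817 + 10.002829) = 7.0400 km
  W2: √((-0.0414·111.32)² + (-0.0714·86.65)²) = √(21.239636 + 38.276618) = 7.7147 km
  W3: √((-0.0887·111.32)² + (0.0449·86.65)²) = √(97.497535 + 15.136652) = 10.6129 km
  W4: √((0.0150·111.32)² + (-0.0445·86.65)²) = √(2.788232 + 14.868158) = 4.2020 km
  → nearest: W4 (4.2020 km)
Q3 at 38.8815°N, 122.9656°W:
  W1: √((-0.0147·111.32)² + (0.0319·86.65)²) = √(2.677818 + 7.640442) = 3.2122 km
  W2: √((0.0004·111.32)² + (-0.0030·86.65)²) = √(0.001983 + 0.067574) = 0.2637 km
  W3: √((-0.0469·111.32)² + (0.1133·86.65)²) = √(27.257880 + 96.382226) = 11.1194 km
  W4: √((0.0568·111.32)² + (0.0239·86.65)²) = √(39.980025 + 4.288772) = 6.6535 km
  → nearest: W2 (0.2637 km)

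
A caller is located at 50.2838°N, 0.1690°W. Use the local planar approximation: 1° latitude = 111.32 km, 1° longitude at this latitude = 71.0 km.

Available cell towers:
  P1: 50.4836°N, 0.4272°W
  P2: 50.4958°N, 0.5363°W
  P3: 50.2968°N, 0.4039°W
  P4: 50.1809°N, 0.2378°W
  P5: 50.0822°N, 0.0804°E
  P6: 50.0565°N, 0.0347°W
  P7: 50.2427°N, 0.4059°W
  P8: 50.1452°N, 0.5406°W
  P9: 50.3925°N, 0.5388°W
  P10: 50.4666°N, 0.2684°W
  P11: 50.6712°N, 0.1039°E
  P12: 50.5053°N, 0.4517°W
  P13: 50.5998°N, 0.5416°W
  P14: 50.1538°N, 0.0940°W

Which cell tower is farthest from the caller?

Distances from 50.2838°N, 0.1690°W:
P1: √((0.1998·111.32)² + (-0.2582·71.0)²) = √(494.694820 + 336.069557) = 28.8230 km
P2: √((0.2120·111.32)² + (-0.3673·71.0)²) = √(556.952448 + 680.077731) = 35.1714 km
P3: √((0.0130·111.32)² + (-0.2349·71.0)²) = √(2.094272 + 278.152348) = 16.7406 km
P4: √((-0.1029·111.32)² + (-0.0688·71.0)²) = √(131.213085 + 23.861271) = 12.4529 km
P5: √((-0.2016·111.32)² + (0.2494·71.0)²) = √(503.648391 + 313.552015) = 28.5867 km
P6: √((-0.2273·111.32)² + (0.1343·71.0)²) = √(640.243631 + 90.921946) = 27.0401 km
P7: √((-0.0411·111.32)² + (-0.2369·71.0)²) = √(20.932931 + 282.909036) = 17.4311 km
P8: √((-0.1386·111.32)² + (-0.3716·71.0)²) = √(238.052560 + 696.094349) = 30.5638 km
P9: √((0.1087·111.32)² + (-0.3698·71.0)²) = √(146.421713 + 689.367034) = 28.9100 km
P10: √((0.1828·111.32)² + (-0.0994·71.0)²) = √(414.093848 + 49.806895) = 21.5384 km
P11: √((0.3874·111.32)² + (0.2729·71.0)²) = √(1859.797365 + 375.425501) = 47.2781 km
P12: √((0.2215·111.32)² + (-0.2827·71.0)²) = √(607.986388 + 402.873141) = 31.7940 km
P13: √((0.3160·111.32)² + (-0.3726·71.0)²) = √(1237.429771 + 699.845861) = 44.0145 km
P14: √((-0.1300·111.32)² + (0.0750·71.0)²) = √(209.427207 + 28.355625) = 15.4202 km
Maximum: P11 at 47.2781 km.

P11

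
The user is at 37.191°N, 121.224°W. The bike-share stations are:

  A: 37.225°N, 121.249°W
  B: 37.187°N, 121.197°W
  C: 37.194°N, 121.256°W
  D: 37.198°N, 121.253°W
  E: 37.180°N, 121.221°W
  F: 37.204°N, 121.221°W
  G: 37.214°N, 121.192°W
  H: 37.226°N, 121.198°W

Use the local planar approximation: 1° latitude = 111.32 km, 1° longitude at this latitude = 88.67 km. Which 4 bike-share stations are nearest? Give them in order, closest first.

Distances from 37.191°N, 121.224°W:
A: √((0.034·111.32)² + (-0.025·88.67)²) = √(14.32532 + 4.91398) = 4.386 km
B: √((-0.004·111.32)² + (0.027·88.67)²) = √(0.19827 + 5.73167) = 2.435 km
C: √((0.003·111.32)² + (-0.032·88.67)²) = √(0.11153 + 8.05107) = 2.857 km
D: √((0.007·111.32)² + (-0.029·88.67)²) = √(0.60721 + 6.61225) = 2.687 km
E: √((-0.011·111.32)² + (0.003·88.67)²) = √(1.49945 + 0.07076) = 1.253 km
F: √((0.013·111.32)² + (0.003·88.67)²) = √(2.09427 + 0.07076) = 1.471 km
G: √((0.023·111.32)² + (0.032·88.67)²) = √(6.55544 + 8.05107) = 3.822 km
H: √((0.035·111.32)² + (0.026·88.67)²) = √(15.18037 + 5.31496) = 4.527 km
Sorted: E (1.253 km) < F (1.471 km) < B (2.435 km) < D (2.687 km) < C (2.857 km) < G (3.822 km) < …

E, F, B, D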